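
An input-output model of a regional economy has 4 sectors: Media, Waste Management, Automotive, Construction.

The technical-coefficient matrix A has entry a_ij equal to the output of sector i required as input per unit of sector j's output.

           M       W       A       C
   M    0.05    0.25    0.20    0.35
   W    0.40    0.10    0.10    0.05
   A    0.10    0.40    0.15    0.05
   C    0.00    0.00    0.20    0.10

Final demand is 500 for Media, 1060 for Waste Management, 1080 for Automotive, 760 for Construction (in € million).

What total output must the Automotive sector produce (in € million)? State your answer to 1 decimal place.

I − A =
  [   0.95    -0.25    -0.20    -0.35]
  [  -0.40     0.90    -0.10    -0.05]
  [  -0.10    -0.40     0.85    -0.05]
  [   0.00     0.00    -0.20     0.90]
Compute the cofactors C_ij = (−1)^(i+j)·(3×3 minor ij) of I−A; the adjugate is their transpose:
adj(I−A) = Cᵀ =
  [ 0.639500   0.288750   0.250000   0.278625]
  [ 0.312000   0.692250   0.195000   0.170625]
  [ 0.225000   0.364500   0.679500   0.145500]
  [ 0.050000   0.081000   0.151000   0.551250]
det(I−A) = Σ_j (I−A)_1j·C_1j = (0.95)(0.639500) + (-0.25)(0.312000) + (-0.20)(0.225000) + (-0.35)(0.050000) = 0.467025
(I − A)⁻¹ = adj(I−A) / det(I−A) ≈
  [   1.3693     0.6183     0.5353     0.5966]
  [   0.6681     1.4823     0.4175     0.3653]
  [   0.4818     0.7805     1.4550     0.3115]
  [   0.1071     0.1734     0.3233     1.1803]
x = (I − A)⁻¹ d = adj(I−A)·d / det(I−A), with det(I−A) = 0.467025:
  x_M = (0.639500·500 + 0.288750·1060 + 0.250000·1080 + 0.278625·760) / 0.467025 = 1107.58 / 0.467025 ≈ 2371.6
  x_W = (0.312000·500 + 0.692250·1060 + 0.195000·1080 + 0.170625·760) / 0.467025 = 1230.06 / 0.467025 ≈ 2633.8
  x_A = (0.225000·500 + 0.364500·1060 + 0.679500·1080 + 0.145500·760) / 0.467025 = 1343.31 / 0.467025 ≈ 2876.3
  x_C = (0.050000·500 + 0.081000·1060 + 0.151000·1080 + 0.551250·760) / 0.467025 = 692.89 / 0.467025 ≈ 1483.6

x_A = 2876.3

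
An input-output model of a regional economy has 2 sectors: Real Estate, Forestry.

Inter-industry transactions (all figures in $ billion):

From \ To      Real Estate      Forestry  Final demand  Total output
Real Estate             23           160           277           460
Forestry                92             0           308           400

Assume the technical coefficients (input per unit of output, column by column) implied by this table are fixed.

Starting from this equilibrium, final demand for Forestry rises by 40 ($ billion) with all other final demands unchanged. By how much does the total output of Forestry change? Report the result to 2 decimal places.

Technical coefficients a_ij = z_ij / X_j:
  a_RR = 23/460 = 0.05, a_FR = 92/460 = 0.20
  a_RF = 160/400 = 0.40, a_FF = 0/400 = 0.00
I − A =
  [   0.95    -0.40]
  [  -0.20     1.00]
det(I−A) = (0.95)(1.00) − (-0.40)(-0.20) = 0.8700
adj(I−A) = [[1.00, 0.40], [0.20, 0.95]]
(I − A)⁻¹ = adj(I−A) / det(I−A) ≈
  [   1.1494     0.4598]
  [   0.2299     1.0920]
Δx = (I − A)⁻¹ Δd with Δd having +40 in the Forestry component and 0 elsewhere.
So Δx_F = L_FF · (+40), where L_FF = adj(I−A)_FF / det(I−A) = 0.95 / 0.8700.
Δx_F = 0.95 × (+40) / 0.8700 = 38.00 / 0.8700 ≈ 43.68.

Δx_F = 43.68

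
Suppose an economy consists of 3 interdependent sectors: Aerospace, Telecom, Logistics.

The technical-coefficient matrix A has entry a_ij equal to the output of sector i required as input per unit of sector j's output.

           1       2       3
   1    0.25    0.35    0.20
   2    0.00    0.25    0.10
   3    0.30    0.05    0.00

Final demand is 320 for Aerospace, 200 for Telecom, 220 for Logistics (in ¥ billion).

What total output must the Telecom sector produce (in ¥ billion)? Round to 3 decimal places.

x_2 = 326.080

I − A =
  [   0.75    -0.35    -0.20]
  [   0.00     0.75    -0.10]
  [  -0.30    -0.05     1.00]
Cofactors of I−A, C_ij = (−1)^(i+j)·(minor ij) (rows/columns in the sector order above):
  C_11 = (0.75)(1.00) − (-0.10)(-0.05) = 0.7450
  C_12 = −[(0.00)(1.00) − (-0.10)(-0.30)] = 0.0300
  C_13 = (0.00)(-0.05) − (0.75)(-0.30) = 0.2250
  C_21 = −[(-0.35)(1.00) − (-0.20)(-0.05)] = 0.3600
  C_22 = (0.75)(1.00) − (-0.20)(-0.30) = 0.6900
  C_23 = −[(0.75)(-0.05) − (-0.35)(-0.30)] = 0.1425
  C_31 = (-0.35)(-0.10) − (-0.20)(0.75) = 0.1850
  C_32 = −[(0.75)(-0.10) − (-0.20)(0.00)] = 0.0750
  C_33 = (0.75)(0.75) − (-0.35)(0.00) = 0.5625
det(I−A) = Σ_j (I−A)_1j·C_1j = (0.75)(0.7450) + (-0.35)(0.0300) + (-0.20)(0.2250) = 0.50325
adj(I−A) = Cᵀ =
  [ 0.7450   0.3600   0.1850]
  [ 0.0300   0.6900   0.0750]
  [ 0.2250   0.1425   0.5625]
(I − A)⁻¹ = adj(I−A) / det(I−A) ≈
  [   1.4804     0.7154     0.3676]
  [   0.0596     1.3711     0.1490]
  [   0.4471     0.2832     1.1177]
x = (I − A)⁻¹ d = adj(I−A)·d / det(I−A), with det(I−A) = 0.50325:
  x_1 = (0.7450·320 + 0.3600·200 + 0.1850·220) / 0.50325 = 351.10 / 0.50325 ≈ 697.665
  x_2 = (0.0300·320 + 0.6900·200 + 0.0750·220) / 0.50325 = 164.10 / 0.50325 ≈ 326.080
  x_3 = (0.2250·320 + 0.1425·200 + 0.5625·220) / 0.50325 = 224.25 / 0.50325 ≈ 445.604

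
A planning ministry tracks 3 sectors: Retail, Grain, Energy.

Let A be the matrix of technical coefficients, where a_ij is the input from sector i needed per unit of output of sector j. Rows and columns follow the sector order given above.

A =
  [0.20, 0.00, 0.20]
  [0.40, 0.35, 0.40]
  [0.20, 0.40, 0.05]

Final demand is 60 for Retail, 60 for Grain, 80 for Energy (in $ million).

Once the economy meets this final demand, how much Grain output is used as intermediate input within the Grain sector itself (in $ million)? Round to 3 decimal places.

z_GG = 116.818

I − A =
  [   0.80     0.00    -0.20]
  [  -0.40     0.65    -0.40]
  [  -0.20    -0.40     0.95]
Cofactors of I−A, C_ij = (−1)^(i+j)·(minor ij) (rows/columns in the sector order above):
  C_11 = (0.65)(0.95) − (-0.40)(-0.40) = 0.4575
  C_12 = −[(-0.40)(0.95) − (-0.40)(-0.20)] = 0.4600
  C_13 = (-0.40)(-0.40) − (0.65)(-0.20) = 0.2900
  C_21 = −[(0.00)(0.95) − (-0.20)(-0.40)] = 0.0800
  C_22 = (0.80)(0.95) − (-0.20)(-0.20) = 0.7200
  C_23 = −[(0.80)(-0.40) − (0.00)(-0.20)] = 0.3200
  C_31 = (0.00)(-0.40) − (-0.20)(0.65) = 0.1300
  C_32 = −[(0.80)(-0.40) − (-0.20)(-0.40)] = 0.4000
  C_33 = (0.80)(0.65) − (0.00)(-0.40) = 0.5200
det(I−A) = Σ_j (I−A)_1j·C_1j = (0.80)(0.4575) + (0.00)(0.4600) + (-0.20)(0.2900) = 0.3080
adj(I−A) = Cᵀ =
  [ 0.4575   0.0800   0.1300]
  [ 0.4600   0.7200   0.4000]
  [ 0.2900   0.3200   0.5200]
(I − A)⁻¹ = adj(I−A) / det(I−A) ≈
  [   1.4854     0.2597     0.4221]
  [   1.4935     2.3377     1.2987]
  [   0.9416     1.0390     1.6883]
First solve x = (I − A)⁻¹ d = adj(I−A)·d / det(I−A); in particular x_G = (0.4600·60 + 0.7200·60 + 0.4000·80) / 0.3080 = 102.80 / 0.3080 ≈ 333.76623.
Intermediate flow from G to G: z_GG = a_GG · x_G = 0.35 × 102.80 / 0.3080 = 35.98 / 0.3080 ≈ 116.818.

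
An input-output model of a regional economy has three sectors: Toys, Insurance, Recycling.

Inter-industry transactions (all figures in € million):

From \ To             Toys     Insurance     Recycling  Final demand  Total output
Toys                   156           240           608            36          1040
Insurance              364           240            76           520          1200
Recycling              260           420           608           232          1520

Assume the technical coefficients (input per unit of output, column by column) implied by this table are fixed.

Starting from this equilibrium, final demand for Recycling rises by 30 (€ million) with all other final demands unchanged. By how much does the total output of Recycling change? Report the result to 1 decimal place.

Δx_3 = 83.3

Technical coefficients a_ij = z_ij / X_j:
  a_11 = 156/1040 = 0.15, a_21 = 364/1040 = 0.35, a_31 = 260/1040 = 0.25
  a_12 = 240/1200 = 0.20, a_22 = 240/1200 = 0.20, a_32 = 420/1200 = 0.35
  a_13 = 608/1520 = 0.40, a_23 = 76/1520 = 0.05, a_33 = 608/1520 = 0.40
I − A =
  [   0.85    -0.20    -0.40]
  [  -0.35     0.80    -0.05]
  [  -0.25    -0.35     0.60]
Cofactors of I−A, C_ij = (−1)^(i+j)·(minor ij) (rows/columns in the sector order above):
  C_11 = (0.80)(0.60) − (-0.05)(-0.35) = 0.4625
  C_12 = −[(-0.35)(0.60) − (-0.05)(-0.25)] = 0.2225
  C_13 = (-0.35)(-0.35) − (0.80)(-0.25) = 0.3225
  C_21 = −[(-0.20)(0.60) − (-0.40)(-0.35)] = 0.2600
  C_22 = (0.85)(0.60) − (-0.40)(-0.25) = 0.4100
  C_23 = −[(0.85)(-0.35) − (-0.20)(-0.25)] = 0.3475
  C_31 = (-0.20)(-0.05) − (-0.40)(0.80) = 0.3300
  C_32 = −[(0.85)(-0.05) − (-0.40)(-0.35)] = 0.1825
  C_33 = (0.85)(0.80) − (-0.20)(-0.35) = 0.6100
det(I−A) = Σ_j (I−A)_1j·C_1j = (0.85)(0.4625) + (-0.20)(0.2225) + (-0.40)(0.3225) = 0.219625
adj(I−A) = Cᵀ =
  [ 0.4625   0.2600   0.3300]
  [ 0.2225   0.4100   0.1825]
  [ 0.3225   0.3475   0.6100]
(I − A)⁻¹ = adj(I−A) / det(I−A) ≈
  [   2.1059     1.1838     1.5026]
  [   1.0131     1.8668     0.8310]
  [   1.4684     1.5822     2.7775]
Δx = (I − A)⁻¹ Δd with Δd having +30 in the Recycling component and 0 elsewhere.
So Δx_3 = L_33 · (+30), where L_33 = adj(I−A)_33 / det(I−A) = 0.6100 / 0.219625.
Δx_3 = 0.6100 × (+30) / 0.219625 = 18.30 / 0.219625 ≈ 83.3.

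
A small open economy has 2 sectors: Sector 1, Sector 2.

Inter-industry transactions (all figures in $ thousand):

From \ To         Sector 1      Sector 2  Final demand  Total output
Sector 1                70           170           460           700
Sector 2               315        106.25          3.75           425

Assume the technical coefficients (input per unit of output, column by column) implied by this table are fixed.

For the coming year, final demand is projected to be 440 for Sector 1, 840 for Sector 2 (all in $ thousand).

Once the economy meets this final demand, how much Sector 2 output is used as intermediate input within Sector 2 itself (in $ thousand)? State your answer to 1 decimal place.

Technical coefficients a_ij = z_ij / X_j:
  a_11 = 70/700 = 0.10, a_21 = 315/700 = 0.45
  a_12 = 170/425 = 0.40, a_22 = 106.25/425 = 0.25
I − A =
  [   0.90    -0.40]
  [  -0.45     0.75]
det(I−A) = (0.90)(0.75) − (-0.40)(-0.45) = 0.4950
adj(I−A) = [[0.75, 0.40], [0.45, 0.90]]
(I − A)⁻¹ = adj(I−A) / det(I−A) ≈
  [   1.5152     0.8081]
  [   0.9091     1.8182]
First solve x = (I − A)⁻¹ d = adj(I−A)·d / det(I−A); in particular x_2 = (0.45·440 + 0.90·840) / 0.4950 = 954.00 / 0.4950 ≈ 1927.273.
Intermediate flow from 2 to 2: z_22 = a_22 · x_2 = 0.25 × 954.00 / 0.4950 = 238.50 / 0.4950 ≈ 481.8.

z_22 = 481.8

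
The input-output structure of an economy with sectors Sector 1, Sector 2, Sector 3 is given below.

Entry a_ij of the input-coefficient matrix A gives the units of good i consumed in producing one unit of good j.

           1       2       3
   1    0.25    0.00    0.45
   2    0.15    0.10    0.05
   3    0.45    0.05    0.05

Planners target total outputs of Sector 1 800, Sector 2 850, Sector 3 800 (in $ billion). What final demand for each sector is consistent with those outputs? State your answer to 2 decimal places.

I − A =
  [   0.75     0.00    -0.45]
  [  -0.15     0.90    -0.05]
  [  -0.45    -0.05     0.95]
d = (I − A) x:
  d_1 = (+0.75)·800 + (+0.00)·850 + (-0.45)·800 = 240.00
  d_2 = (-0.15)·800 + (+0.90)·850 + (-0.05)·800 = 605.00
  d_3 = (-0.45)·800 + (-0.05)·850 + (+0.95)·800 = 357.50

d_1 = 240.00, d_2 = 605.00, d_3 = 357.50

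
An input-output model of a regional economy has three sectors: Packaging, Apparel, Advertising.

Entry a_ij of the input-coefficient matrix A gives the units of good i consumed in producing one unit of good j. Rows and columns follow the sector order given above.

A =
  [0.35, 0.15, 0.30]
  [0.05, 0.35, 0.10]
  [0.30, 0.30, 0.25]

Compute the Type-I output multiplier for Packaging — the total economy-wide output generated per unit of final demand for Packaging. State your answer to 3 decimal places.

I − A =
  [   0.65    -0.15    -0.30]
  [  -0.05     0.65    -0.10]
  [  -0.30    -0.30     0.75]
Cofactors of I−A, C_ij = (−1)^(i+j)·(minor ij) (rows/columns in the sector order above):
  C_11 = (0.65)(0.75) − (-0.10)(-0.30) = 0.4575
  C_12 = −[(-0.05)(0.75) − (-0.10)(-0.30)] = 0.0675
  C_13 = (-0.05)(-0.30) − (0.65)(-0.30) = 0.2100
  C_21 = −[(-0.15)(0.75) − (-0.30)(-0.30)] = 0.2025
  C_22 = (0.65)(0.75) − (-0.30)(-0.30) = 0.3975
  C_23 = −[(0.65)(-0.30) − (-0.15)(-0.30)] = 0.2400
  C_31 = (-0.15)(-0.10) − (-0.30)(0.65) = 0.2100
  C_32 = −[(0.65)(-0.10) − (-0.30)(-0.05)] = 0.0800
  C_33 = (0.65)(0.65) − (-0.15)(-0.05) = 0.4150
det(I−A) = Σ_j (I−A)_1j·C_1j = (0.65)(0.4575) + (-0.15)(0.0675) + (-0.30)(0.2100) = 0.22425
adj(I−A) = Cᵀ =
  [ 0.4575   0.2025   0.2100]
  [ 0.0675   0.3975   0.0800]
  [ 0.2100   0.2400   0.4150]
(I − A)⁻¹ = adj(I−A) / det(I−A) ≈
  [   2.0401     0.9030     0.9365]
  [   0.3010     1.7726     0.3567]
  [   0.9365     1.0702     1.8506]
The output multiplier for sector j is the column-j sum of the Leontief inverse (I − A)⁻¹ = adj(I−A) / det(I−A).
Column 1 of adj(I−A): (0.4575, 0.0675, 0.2100); det(I−A) = 0.22425.
m_1 = (0.4575 + 0.0675 + 0.2100) / 0.22425 = 0.735 / 0.22425 ≈ 3.278.

m_1 = 3.278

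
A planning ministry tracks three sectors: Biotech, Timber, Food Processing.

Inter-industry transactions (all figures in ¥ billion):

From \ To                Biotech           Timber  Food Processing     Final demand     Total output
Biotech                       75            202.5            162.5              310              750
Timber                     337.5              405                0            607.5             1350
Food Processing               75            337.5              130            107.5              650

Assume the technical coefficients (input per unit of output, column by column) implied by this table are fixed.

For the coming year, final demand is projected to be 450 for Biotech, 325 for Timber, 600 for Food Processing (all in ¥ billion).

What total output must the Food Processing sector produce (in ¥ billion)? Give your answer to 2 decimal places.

x_3 = 1230.60

Technical coefficients a_ij = z_ij / X_j:
  a_11 = 75/750 = 0.10, a_21 = 337.5/750 = 0.45, a_31 = 75/750 = 0.10
  a_12 = 202.5/1350 = 0.15, a_22 = 405/1350 = 0.30, a_32 = 337.5/1350 = 0.25
  a_13 = 162.5/650 = 0.25, a_23 = 0/650 = 0.00, a_33 = 130/650 = 0.20
I − A =
  [   0.90    -0.15    -0.25]
  [  -0.45     0.70     0.00]
  [  -0.10    -0.25     0.80]
Cofactors of I−A, C_ij = (−1)^(i+j)·(minor ij) (rows/columns in the sector order above):
  C_11 = (0.70)(0.80) − (0.00)(-0.25) = 0.5600
  C_12 = −[(-0.45)(0.80) − (0.00)(-0.10)] = 0.3600
  C_13 = (-0.45)(-0.25) − (0.70)(-0.10) = 0.1825
  C_21 = −[(-0.15)(0.80) − (-0.25)(-0.25)] = 0.1825
  C_22 = (0.90)(0.80) − (-0.25)(-0.10) = 0.6950
  C_23 = −[(0.90)(-0.25) − (-0.15)(-0.10)] = 0.2400
  C_31 = (-0.15)(0.00) − (-0.25)(0.70) = 0.1750
  C_32 = −[(0.90)(0.00) − (-0.25)(-0.45)] = 0.1125
  C_33 = (0.90)(0.70) − (-0.15)(-0.45) = 0.5625
det(I−A) = Σ_j (I−A)_1j·C_1j = (0.90)(0.5600) + (-0.15)(0.3600) + (-0.25)(0.1825) = 0.404375
adj(I−A) = Cᵀ =
  [ 0.5600   0.1825   0.1750]
  [ 0.3600   0.6950   0.1125]
  [ 0.1825   0.2400   0.5625]
(I − A)⁻¹ = adj(I−A) / det(I−A) ≈
  [   1.3849     0.4513     0.4328]
  [   0.8903     1.7187     0.2782]
  [   0.4513     0.5935     1.3910]
x = (I − A)⁻¹ d = adj(I−A)·d / det(I−A), with det(I−A) = 0.404375:
  x_1 = (0.5600·450 + 0.1825·325 + 0.1750·600) / 0.404375 = 416.3125 / 0.404375 ≈ 1029.52
  x_2 = (0.3600·450 + 0.6950·325 + 0.1125·600) / 0.404375 = 455.375 / 0.404375 ≈ 1126.12
  x_3 = (0.1825·450 + 0.2400·325 + 0.5625·600) / 0.404375 = 497.625 / 0.404375 ≈ 1230.60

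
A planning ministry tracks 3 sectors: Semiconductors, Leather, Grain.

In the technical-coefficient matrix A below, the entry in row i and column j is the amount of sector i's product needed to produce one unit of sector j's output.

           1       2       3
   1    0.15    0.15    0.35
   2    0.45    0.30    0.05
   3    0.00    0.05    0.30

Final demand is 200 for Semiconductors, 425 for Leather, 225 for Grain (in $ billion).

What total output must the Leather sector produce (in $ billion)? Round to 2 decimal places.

x_2 = 1004.52

I − A =
  [   0.85    -0.15    -0.35]
  [  -0.45     0.70    -0.05]
  [   0.00    -0.05     0.70]
Cofactors of I−A, C_ij = (−1)^(i+j)·(minor ij) (rows/columns in the sector order above):
  C_11 = (0.70)(0.70) − (-0.05)(-0.05) = 0.4875
  C_12 = −[(-0.45)(0.70) − (-0.05)(0.00)] = 0.3150
  C_13 = (-0.45)(-0.05) − (0.70)(0.00) = 0.0225
  C_21 = −[(-0.15)(0.70) − (-0.35)(-0.05)] = 0.1225
  C_22 = (0.85)(0.70) − (-0.35)(0.00) = 0.5950
  C_23 = −[(0.85)(-0.05) − (-0.15)(0.00)] = 0.0425
  C_31 = (-0.15)(-0.05) − (-0.35)(0.70) = 0.2525
  C_32 = −[(0.85)(-0.05) − (-0.35)(-0.45)] = 0.2000
  C_33 = (0.85)(0.70) − (-0.15)(-0.45) = 0.5275
det(I−A) = Σ_j (I−A)_1j·C_1j = (0.85)(0.4875) + (-0.15)(0.3150) + (-0.35)(0.0225) = 0.35925
adj(I−A) = Cᵀ =
  [ 0.4875   0.1225   0.2525]
  [ 0.3150   0.5950   0.2000]
  [ 0.0225   0.0425   0.5275]
(I − A)⁻¹ = adj(I−A) / det(I−A) ≈
  [   1.3570     0.3410     0.7029]
  [   0.8768     1.6562     0.5567]
  [   0.0626     0.1183     1.4683]
x = (I − A)⁻¹ d = adj(I−A)·d / det(I−A), with det(I−A) = 0.35925:
  x_1 = (0.4875·200 + 0.1225·425 + 0.2525·225) / 0.35925 = 206.375 / 0.35925 ≈ 574.46
  x_2 = (0.3150·200 + 0.5950·425 + 0.2000·225) / 0.35925 = 360.875 / 0.35925 ≈ 1004.52
  x_3 = (0.0225·200 + 0.0425·425 + 0.5275·225) / 0.35925 = 141.25 / 0.35925 ≈ 393.18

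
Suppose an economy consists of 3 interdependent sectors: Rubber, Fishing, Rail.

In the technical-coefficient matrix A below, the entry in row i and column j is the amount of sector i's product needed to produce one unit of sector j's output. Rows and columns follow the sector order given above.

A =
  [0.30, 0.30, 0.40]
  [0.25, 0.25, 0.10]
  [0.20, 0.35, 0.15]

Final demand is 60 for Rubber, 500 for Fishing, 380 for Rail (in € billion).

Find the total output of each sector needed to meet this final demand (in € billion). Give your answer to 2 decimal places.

x_1 = 1397.08, x_2 = 1307.59, x_3 = 1314.20

I − A =
  [   0.70    -0.30    -0.40]
  [  -0.25     0.75    -0.10]
  [  -0.20    -0.35     0.85]
Cofactors of I−A, C_ij = (−1)^(i+j)·(minor ij) (rows/columns in the sector order above):
  C_11 = (0.75)(0.85) − (-0.10)(-0.35) = 0.6025
  C_12 = −[(-0.25)(0.85) − (-0.10)(-0.20)] = 0.2325
  C_13 = (-0.25)(-0.35) − (0.75)(-0.20) = 0.2375
  C_21 = −[(-0.30)(0.85) − (-0.40)(-0.35)] = 0.3950
  C_22 = (0.70)(0.85) − (-0.40)(-0.20) = 0.5150
  C_23 = −[(0.70)(-0.35) − (-0.30)(-0.20)] = 0.3050
  C_31 = (-0.30)(-0.10) − (-0.40)(0.75) = 0.3300
  C_32 = −[(0.70)(-0.10) − (-0.40)(-0.25)] = 0.1700
  C_33 = (0.70)(0.75) − (-0.30)(-0.25) = 0.4500
det(I−A) = Σ_j (I−A)_1j·C_1j = (0.70)(0.6025) + (-0.30)(0.2325) + (-0.40)(0.2375) = 0.2570
adj(I−A) = Cᵀ =
  [ 0.6025   0.3950   0.3300]
  [ 0.2325   0.5150   0.1700]
  [ 0.2375   0.3050   0.4500]
(I − A)⁻¹ = adj(I−A) / det(I−A) ≈
  [   2.3444     1.5370     1.2840]
  [   0.9047     2.0039     0.6615]
  [   0.9241     1.1868     1.7510]
x = (I − A)⁻¹ d = adj(I−A)·d / det(I−A), with det(I−A) = 0.2570:
  x_1 = (0.6025·60 + 0.3950·500 + 0.3300·380) / 0.2570 = 359.05 / 0.2570 ≈ 1397.08
  x_2 = (0.2325·60 + 0.5150·500 + 0.1700·380) / 0.2570 = 336.05 / 0.2570 ≈ 1307.59
  x_3 = (0.2375·60 + 0.3050·500 + 0.4500·380) / 0.2570 = 337.75 / 0.2570 ≈ 1314.20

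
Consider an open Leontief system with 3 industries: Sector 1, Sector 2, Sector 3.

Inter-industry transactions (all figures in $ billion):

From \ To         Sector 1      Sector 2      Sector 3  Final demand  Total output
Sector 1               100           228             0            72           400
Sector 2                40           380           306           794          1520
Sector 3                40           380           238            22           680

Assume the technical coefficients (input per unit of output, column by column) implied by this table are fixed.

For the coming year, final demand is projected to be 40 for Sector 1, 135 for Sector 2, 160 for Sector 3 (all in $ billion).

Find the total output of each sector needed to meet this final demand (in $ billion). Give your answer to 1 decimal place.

Technical coefficients a_ij = z_ij / X_j:
  a_11 = 100/400 = 0.25, a_21 = 40/400 = 0.10, a_31 = 40/400 = 0.10
  a_12 = 228/1520 = 0.15, a_22 = 380/1520 = 0.25, a_32 = 380/1520 = 0.25
  a_13 = 0/680 = 0.00, a_23 = 306/680 = 0.45, a_33 = 238/680 = 0.35
I − A =
  [   0.75    -0.15     0.00]
  [  -0.10     0.75    -0.45]
  [  -0.10    -0.25     0.65]
Cofactors of I−A, C_ij = (−1)^(i+j)·(minor ij) (rows/columns in the sector order above):
  C_11 = (0.75)(0.65) − (-0.45)(-0.25) = 0.3750
  C_12 = −[(-0.10)(0.65) − (-0.45)(-0.10)] = 0.1100
  C_13 = (-0.10)(-0.25) − (0.75)(-0.10) = 0.1000
  C_21 = −[(-0.15)(0.65) − (0.00)(-0.25)] = 0.0975
  C_22 = (0.75)(0.65) − (0.00)(-0.10) = 0.4875
  C_23 = −[(0.75)(-0.25) − (-0.15)(-0.10)] = 0.2025
  C_31 = (-0.15)(-0.45) − (0.00)(0.75) = 0.0675
  C_32 = −[(0.75)(-0.45) − (0.00)(-0.10)] = 0.3375
  C_33 = (0.75)(0.75) − (-0.15)(-0.10) = 0.5475
det(I−A) = Σ_j (I−A)_1j·C_1j = (0.75)(0.3750) + (-0.15)(0.1100) + (0.00)(0.1000) = 0.26475
adj(I−A) = Cᵀ =
  [ 0.3750   0.0975   0.0675]
  [ 0.1100   0.4875   0.3375]
  [ 0.1000   0.2025   0.5475]
(I − A)⁻¹ = adj(I−A) / det(I−A) ≈
  [   1.4164     0.3683     0.2550]
  [   0.4155     1.8414     1.2748]
  [   0.3777     0.7649     2.0680]
x = (I − A)⁻¹ d = adj(I−A)·d / det(I−A), with det(I−A) = 0.26475:
  x_1 = (0.3750·40 + 0.0975·135 + 0.0675·160) / 0.26475 = 38.9625 / 0.26475 ≈ 147.2
  x_2 = (0.1100·40 + 0.4875·135 + 0.3375·160) / 0.26475 = 124.2125 / 0.26475 ≈ 469.2
  x_3 = (0.1000·40 + 0.2025·135 + 0.5475·160) / 0.26475 = 118.9375 / 0.26475 ≈ 449.2

x_1 = 147.2, x_2 = 469.2, x_3 = 449.2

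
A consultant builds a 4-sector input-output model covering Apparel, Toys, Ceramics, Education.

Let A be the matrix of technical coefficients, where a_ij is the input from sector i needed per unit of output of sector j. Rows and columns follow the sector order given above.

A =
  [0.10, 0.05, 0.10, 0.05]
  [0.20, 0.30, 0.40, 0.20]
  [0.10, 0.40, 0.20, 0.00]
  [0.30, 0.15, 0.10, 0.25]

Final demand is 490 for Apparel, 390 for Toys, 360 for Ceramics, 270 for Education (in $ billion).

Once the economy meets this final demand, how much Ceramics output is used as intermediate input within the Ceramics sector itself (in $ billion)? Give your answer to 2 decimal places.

z_33 = 328.38

I − A =
  [   0.90    -0.05    -0.10    -0.05]
  [  -0.20     0.70    -0.40    -0.20]
  [  -0.10    -0.40     0.80     0.00]
  [  -0.30    -0.15    -0.10     0.75]
Compute the cofactors C_ij = (−1)^(i+j)·(3×3 minor ij) of I−A; the adjugate is their transpose:
adj(I−A) = Cᵀ =
  [ 0.2680   0.0680   0.0720   0.0360]
  [ 0.2000   0.5200   0.3040   0.1520]
  [ 0.1335   0.2685   0.4230   0.0805]
  [ 0.1650   0.1670   0.1460   0.3350]
det(I−A) = Σ_j (I−A)_1j·C_1j = (0.90)(0.2680) + (-0.05)(0.2000) + (-0.10)(0.1335) + (-0.05)(0.1650) = 0.2096
(I − A)⁻¹ = adj(I−A) / det(I−A) ≈
  [   1.2786     0.3244     0.3435     0.1718]
  [   0.9542     2.4809     1.4504     0.7252]
  [   0.6369     1.2810     2.0181     0.3841]
  [   0.7872     0.7968     0.6966     1.5983]
First solve x = (I − A)⁻¹ d = adj(I−A)·d / det(I−A); in particular x_3 = (0.1335·490 + 0.2685·390 + 0.4230·360 + 0.0805·270) / 0.2096 = 344.145 / 0.2096 ≈ 1641.9132.
Intermediate flow from 3 to 3: z_33 = a_33 · x_3 = 0.20 × 344.145 / 0.2096 = 68.829 / 0.2096 ≈ 328.38.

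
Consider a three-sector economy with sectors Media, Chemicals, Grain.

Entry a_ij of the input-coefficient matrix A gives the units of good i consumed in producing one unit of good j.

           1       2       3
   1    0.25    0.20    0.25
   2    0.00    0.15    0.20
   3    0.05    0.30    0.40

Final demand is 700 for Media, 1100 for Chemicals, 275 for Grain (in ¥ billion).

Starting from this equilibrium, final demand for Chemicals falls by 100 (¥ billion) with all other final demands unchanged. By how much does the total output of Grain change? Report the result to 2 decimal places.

Δx_3 = -72.34

I − A =
  [   0.75    -0.20    -0.25]
  [   0.00     0.85    -0.20]
  [  -0.05    -0.30     0.60]
Cofactors of I−A, C_ij = (−1)^(i+j)·(minor ij) (rows/columns in the sector order above):
  C_11 = (0.85)(0.60) − (-0.20)(-0.30) = 0.4500
  C_12 = −[(0.00)(0.60) − (-0.20)(-0.05)] = 0.0100
  C_13 = (0.00)(-0.30) − (0.85)(-0.05) = 0.0425
  C_21 = −[(-0.20)(0.60) − (-0.25)(-0.30)] = 0.1950
  C_22 = (0.75)(0.60) − (-0.25)(-0.05) = 0.4375
  C_23 = −[(0.75)(-0.30) − (-0.20)(-0.05)] = 0.2350
  C_31 = (-0.20)(-0.20) − (-0.25)(0.85) = 0.2525
  C_32 = −[(0.75)(-0.20) − (-0.25)(0.00)] = 0.1500
  C_33 = (0.75)(0.85) − (-0.20)(0.00) = 0.6375
det(I−A) = Σ_j (I−A)_1j·C_1j = (0.75)(0.4500) + (-0.20)(0.0100) + (-0.25)(0.0425) = 0.324875
adj(I−A) = Cᵀ =
  [ 0.4500   0.1950   0.2525]
  [ 0.0100   0.4375   0.1500]
  [ 0.0425   0.2350   0.6375]
(I − A)⁻¹ = adj(I−A) / det(I−A) ≈
  [   1.3851     0.6002     0.7772]
  [   0.0308     1.3467     0.4617]
  [   0.1308     0.7234     1.9623]
Δx = (I − A)⁻¹ Δd with Δd having -100 in the Chemicals component and 0 elsewhere.
So Δx_3 = L_32 · (-100), where L_32 = adj(I−A)_32 / det(I−A) = 0.2350 / 0.324875.
Δx_3 = 0.2350 × (-100) / 0.324875 = -23.50 / 0.324875 ≈ -72.34.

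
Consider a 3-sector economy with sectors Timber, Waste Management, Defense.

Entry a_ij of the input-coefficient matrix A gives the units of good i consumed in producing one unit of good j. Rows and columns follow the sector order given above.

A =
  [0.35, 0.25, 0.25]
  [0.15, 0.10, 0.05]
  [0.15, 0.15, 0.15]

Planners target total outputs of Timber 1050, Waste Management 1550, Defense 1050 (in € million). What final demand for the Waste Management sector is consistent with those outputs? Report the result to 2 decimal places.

d_W = 1185.00

I − A =
  [   0.65    -0.25    -0.25]
  [  -0.15     0.90    -0.05]
  [  -0.15    -0.15     0.85]
d = (I − A) x:
  d_T = (+0.65)·1050 + (-0.25)·1550 + (-0.25)·1050 = 32.50
  d_W = (-0.15)·1050 + (+0.90)·1550 + (-0.05)·1050 = 1185.00
  d_D = (-0.15)·1050 + (-0.15)·1550 + (+0.85)·1050 = 502.50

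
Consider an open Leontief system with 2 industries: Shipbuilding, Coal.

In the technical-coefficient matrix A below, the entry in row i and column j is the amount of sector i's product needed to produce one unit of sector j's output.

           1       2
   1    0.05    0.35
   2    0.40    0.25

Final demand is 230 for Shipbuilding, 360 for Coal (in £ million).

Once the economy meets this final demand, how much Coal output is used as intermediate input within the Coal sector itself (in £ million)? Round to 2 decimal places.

z_22 = 189.52

I − A =
  [   0.95    -0.35]
  [  -0.40     0.75]
det(I−A) = (0.95)(0.75) − (-0.35)(-0.40) = 0.5725
adj(I−A) = [[0.75, 0.35], [0.40, 0.95]]
(I − A)⁻¹ = adj(I−A) / det(I−A) ≈
  [   1.3100     0.6114]
  [   0.6987     1.6594]
First solve x = (I − A)⁻¹ d = adj(I−A)·d / det(I−A); in particular x_2 = (0.40·230 + 0.95·360) / 0.5725 = 434.00 / 0.5725 ≈ 758.0786.
Intermediate flow from 2 to 2: z_22 = a_22 · x_2 = 0.25 × 434.00 / 0.5725 = 108.50 / 0.5725 ≈ 189.52.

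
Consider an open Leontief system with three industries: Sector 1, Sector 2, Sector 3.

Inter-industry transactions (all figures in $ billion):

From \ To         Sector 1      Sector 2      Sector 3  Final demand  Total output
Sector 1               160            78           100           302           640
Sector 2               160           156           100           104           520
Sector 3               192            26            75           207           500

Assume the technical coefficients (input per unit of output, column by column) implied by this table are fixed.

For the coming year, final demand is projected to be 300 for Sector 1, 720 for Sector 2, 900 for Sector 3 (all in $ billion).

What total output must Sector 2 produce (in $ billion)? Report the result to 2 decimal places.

x_2 = 1917.37

Technical coefficients a_ij = z_ij / X_j:
  a_11 = 160/640 = 0.25, a_21 = 160/640 = 0.25, a_31 = 192/640 = 0.30
  a_12 = 78/520 = 0.15, a_22 = 156/520 = 0.30, a_32 = 26/520 = 0.05
  a_13 = 100/500 = 0.20, a_23 = 100/500 = 0.20, a_33 = 75/500 = 0.15
I − A =
  [   0.75    -0.15    -0.20]
  [  -0.25     0.70    -0.20]
  [  -0.30    -0.05     0.85]
Cofactors of I−A, C_ij = (−1)^(i+j)·(minor ij) (rows/columns in the sector order above):
  C_11 = (0.70)(0.85) − (-0.20)(-0.05) = 0.5850
  C_12 = −[(-0.25)(0.85) − (-0.20)(-0.30)] = 0.2725
  C_13 = (-0.25)(-0.05) − (0.70)(-0.30) = 0.2225
  C_21 = −[(-0.15)(0.85) − (-0.20)(-0.05)] = 0.1375
  C_22 = (0.75)(0.85) − (-0.20)(-0.30) = 0.5775
  C_23 = −[(0.75)(-0.05) − (-0.15)(-0.30)] = 0.0825
  C_31 = (-0.15)(-0.20) − (-0.20)(0.70) = 0.1700
  C_32 = −[(0.75)(-0.20) − (-0.20)(-0.25)] = 0.2000
  C_33 = (0.75)(0.70) − (-0.15)(-0.25) = 0.4875
det(I−A) = Σ_j (I−A)_1j·C_1j = (0.75)(0.5850) + (-0.15)(0.2725) + (-0.20)(0.2225) = 0.353375
adj(I−A) = Cᵀ =
  [ 0.5850   0.1375   0.1700]
  [ 0.2725   0.5775   0.2000]
  [ 0.2225   0.0825   0.4875]
(I − A)⁻¹ = adj(I−A) / det(I−A) ≈
  [   1.6555     0.3891     0.4811]
  [   0.7711     1.6342     0.5660]
  [   0.6296     0.2335     1.3796]
x = (I − A)⁻¹ d = adj(I−A)·d / det(I−A), with det(I−A) = 0.353375:
  x_1 = (0.5850·300 + 0.1375·720 + 0.1700·900) / 0.353375 = 427.50 / 0.353375 ≈ 1209.76
  x_2 = (0.2725·300 + 0.5775·720 + 0.2000·900) / 0.353375 = 677.55 / 0.353375 ≈ 1917.37
  x_3 = (0.2225·300 + 0.0825·720 + 0.4875·900) / 0.353375 = 564.90 / 0.353375 ≈ 1598.59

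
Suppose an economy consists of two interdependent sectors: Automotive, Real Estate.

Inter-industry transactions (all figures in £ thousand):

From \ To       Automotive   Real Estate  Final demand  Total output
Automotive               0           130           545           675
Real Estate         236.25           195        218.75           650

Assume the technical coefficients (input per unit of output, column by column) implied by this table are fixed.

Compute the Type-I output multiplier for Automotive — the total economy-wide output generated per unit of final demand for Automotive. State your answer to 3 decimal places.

Technical coefficients a_ij = z_ij / X_j:
  a_11 = 0/675 = 0.00, a_21 = 236.25/675 = 0.35
  a_12 = 130/650 = 0.20, a_22 = 195/650 = 0.30
I − A =
  [   1.00    -0.20]
  [  -0.35     0.70]
det(I−A) = (1.00)(0.70) − (-0.20)(-0.35) = 0.6300
adj(I−A) = [[0.70, 0.20], [0.35, 1.00]]
(I − A)⁻¹ = adj(I−A) / det(I−A) ≈
  [   1.1111     0.3175]
  [   0.5556     1.5873]
The output multiplier for sector j is the column-j sum of the Leontief inverse (I − A)⁻¹ = adj(I−A) / det(I−A).
Column 1 of adj(I−A): (0.70, 0.35); det(I−A) = 0.6300.
m_1 = (0.70 + 0.35) / 0.6300 = 1.05 / 0.6300 ≈ 1.667.

m_1 = 1.667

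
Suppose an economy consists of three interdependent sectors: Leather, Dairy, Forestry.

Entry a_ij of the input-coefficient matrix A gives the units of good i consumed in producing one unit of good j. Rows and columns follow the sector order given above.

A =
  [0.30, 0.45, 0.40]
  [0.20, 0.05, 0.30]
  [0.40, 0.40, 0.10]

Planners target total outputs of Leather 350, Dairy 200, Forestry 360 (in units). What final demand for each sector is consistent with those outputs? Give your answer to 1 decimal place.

d_L = 11.0, d_D = 12.0, d_F = 104.0

I − A =
  [   0.70    -0.45    -0.40]
  [  -0.20     0.95    -0.30]
  [  -0.40    -0.40     0.90]
d = (I − A) x:
  d_L = (+0.70)·350 + (-0.45)·200 + (-0.40)·360 = 11.0
  d_D = (-0.20)·350 + (+0.95)·200 + (-0.30)·360 = 12.0
  d_F = (-0.40)·350 + (-0.40)·200 + (+0.90)·360 = 104.0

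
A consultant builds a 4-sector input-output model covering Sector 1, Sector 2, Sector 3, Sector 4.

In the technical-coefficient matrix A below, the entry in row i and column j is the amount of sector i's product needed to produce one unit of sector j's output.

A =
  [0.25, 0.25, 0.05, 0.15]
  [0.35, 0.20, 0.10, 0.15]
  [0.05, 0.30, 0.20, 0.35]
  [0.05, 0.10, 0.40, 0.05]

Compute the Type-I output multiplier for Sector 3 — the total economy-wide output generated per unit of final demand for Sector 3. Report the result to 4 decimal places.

m_3 = 3.9702

I − A =
  [   0.75    -0.25    -0.05    -0.15]
  [  -0.35     0.80    -0.10    -0.15]
  [  -0.05    -0.30     0.80    -0.35]
  [  -0.05    -0.10    -0.40     0.95]
Compute the cofactors C_ij = (−1)^(i+j)·(3×3 minor ij) of I−A; the adjugate is their transpose:
adj(I−A) = Cᵀ =
  [ 0.43400   0.20100   0.12550   0.14650]
  [ 0.23250   0.45275   0.15350   0.16475]
  [ 0.16550   0.25475   0.46250   0.23675]
  [ 0.11700   0.16550   0.21750   0.37900]
det(I−A) = Σ_j (I−A)_1j·C_1j = (0.75)(0.43400) + (-0.25)(0.23250) + (-0.05)(0.16550) + (-0.15)(0.11700) = 0.24155
(I − A)⁻¹ = adj(I−A) / det(I−A) ≈
  [   1.79673     0.83213     0.51956     0.60650]
  [   0.96253     1.87435     0.63548     0.68205]
  [   0.68516     1.05465     1.91472     0.98013]
  [   0.48437     0.68516     0.90043     1.56903]
The output multiplier for sector j is the column-j sum of the Leontief inverse (I − A)⁻¹ = adj(I−A) / det(I−A).
Column 3 of adj(I−A): (0.12550, 0.15350, 0.46250, 0.21750); det(I−A) = 0.24155.
m_3 = (0.12550 + 0.15350 + 0.46250 + 0.21750) / 0.24155 = 0.959 / 0.24155 ≈ 3.9702.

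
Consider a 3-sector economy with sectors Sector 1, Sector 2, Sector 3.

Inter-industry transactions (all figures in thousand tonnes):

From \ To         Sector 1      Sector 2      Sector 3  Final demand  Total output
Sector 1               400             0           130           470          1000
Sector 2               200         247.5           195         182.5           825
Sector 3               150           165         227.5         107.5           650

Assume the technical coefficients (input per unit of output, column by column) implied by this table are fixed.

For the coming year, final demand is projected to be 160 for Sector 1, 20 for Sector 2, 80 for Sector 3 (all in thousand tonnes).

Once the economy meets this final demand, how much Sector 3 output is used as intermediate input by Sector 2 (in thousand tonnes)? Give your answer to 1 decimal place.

Technical coefficients a_ij = z_ij / X_j:
  a_11 = 400/1000 = 0.40, a_21 = 200/1000 = 0.20, a_31 = 150/1000 = 0.15
  a_12 = 0/825 = 0.00, a_22 = 247.5/825 = 0.30, a_32 = 165/825 = 0.20
  a_13 = 130/650 = 0.20, a_23 = 195/650 = 0.30, a_33 = 227.5/650 = 0.35
I − A =
  [   0.60     0.00    -0.20]
  [  -0.20     0.70    -0.30]
  [  -0.15    -0.20     0.65]
Cofactors of I−A, C_ij = (−1)^(i+j)·(minor ij) (rows/columns in the sector order above):
  C_11 = (0.70)(0.65) − (-0.30)(-0.20) = 0.3950
  C_12 = −[(-0.20)(0.65) − (-0.30)(-0.15)] = 0.1750
  C_13 = (-0.20)(-0.20) − (0.70)(-0.15) = 0.1450
  C_21 = −[(0.00)(0.65) − (-0.20)(-0.20)] = 0.0400
  C_22 = (0.60)(0.65) − (-0.20)(-0.15) = 0.3600
  C_23 = −[(0.60)(-0.20) − (0.00)(-0.15)] = 0.1200
  C_31 = (0.00)(-0.30) − (-0.20)(0.70) = 0.1400
  C_32 = −[(0.60)(-0.30) − (-0.20)(-0.20)] = 0.2200
  C_33 = (0.60)(0.70) − (0.00)(-0.20) = 0.4200
det(I−A) = Σ_j (I−A)_1j·C_1j = (0.60)(0.3950) + (0.00)(0.1750) + (-0.20)(0.1450) = 0.2080
adj(I−A) = Cᵀ =
  [ 0.3950   0.0400   0.1400]
  [ 0.1750   0.3600   0.2200]
  [ 0.1450   0.1200   0.4200]
(I − A)⁻¹ = adj(I−A) / det(I−A) ≈
  [   1.8990     0.1923     0.6731]
  [   0.8413     1.7308     1.0577]
  [   0.6971     0.5769     2.0192]
First solve x = (I − A)⁻¹ d = adj(I−A)·d / det(I−A); in particular x_2 = (0.1750·160 + 0.3600·20 + 0.2200·80) / 0.2080 = 52.80 / 0.2080 ≈ 253.846.
Intermediate flow from 3 to 2: z_32 = a_32 · x_2 = 0.20 × 52.80 / 0.2080 = 10.56 / 0.2080 ≈ 50.8.

z_32 = 50.8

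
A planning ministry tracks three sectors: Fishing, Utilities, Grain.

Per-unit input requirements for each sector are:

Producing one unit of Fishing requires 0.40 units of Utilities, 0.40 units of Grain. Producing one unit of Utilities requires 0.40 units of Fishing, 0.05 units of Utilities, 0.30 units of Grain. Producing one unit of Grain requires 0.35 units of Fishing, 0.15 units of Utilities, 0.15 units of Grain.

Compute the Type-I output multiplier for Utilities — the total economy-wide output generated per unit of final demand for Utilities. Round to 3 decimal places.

I − A =
  [   1.00    -0.40    -0.35]
  [  -0.40     0.95    -0.15]
  [  -0.40    -0.30     0.85]
Cofactors of I−A, C_ij = (−1)^(i+j)·(minor ij) (rows/columns in the sector order above):
  C_11 = (0.95)(0.85) − (-0.15)(-0.30) = 0.7625
  C_12 = −[(-0.40)(0.85) − (-0.15)(-0.40)] = 0.4000
  C_13 = (-0.40)(-0.30) − (0.95)(-0.40) = 0.5000
  C_21 = −[(-0.40)(0.85) − (-0.35)(-0.30)] = 0.4450
  C_22 = (1.00)(0.85) − (-0.35)(-0.40) = 0.7100
  C_23 = −[(1.00)(-0.30) − (-0.40)(-0.40)] = 0.4600
  C_31 = (-0.40)(-0.15) − (-0.35)(0.95) = 0.3925
  C_32 = −[(1.00)(-0.15) − (-0.35)(-0.40)] = 0.2900
  C_33 = (1.00)(0.95) − (-0.40)(-0.40) = 0.7900
det(I−A) = Σ_j (I−A)_1j·C_1j = (1.00)(0.7625) + (-0.40)(0.4000) + (-0.35)(0.5000) = 0.4275
adj(I−A) = Cᵀ =
  [ 0.7625   0.4450   0.3925]
  [ 0.4000   0.7100   0.2900]
  [ 0.5000   0.4600   0.7900]
(I − A)⁻¹ = adj(I−A) / det(I−A) ≈
  [   1.7836     1.0409     0.9181]
  [   0.9357     1.6608     0.6784]
  [   1.1696     1.0760     1.8480]
The output multiplier for sector j is the column-j sum of the Leontief inverse (I − A)⁻¹ = adj(I−A) / det(I−A).
Column U of adj(I−A): (0.4450, 0.7100, 0.4600); det(I−A) = 0.4275.
m_U = (0.4450 + 0.7100 + 0.4600) / 0.4275 = 1.615 / 0.4275 ≈ 3.778.

m_U = 3.778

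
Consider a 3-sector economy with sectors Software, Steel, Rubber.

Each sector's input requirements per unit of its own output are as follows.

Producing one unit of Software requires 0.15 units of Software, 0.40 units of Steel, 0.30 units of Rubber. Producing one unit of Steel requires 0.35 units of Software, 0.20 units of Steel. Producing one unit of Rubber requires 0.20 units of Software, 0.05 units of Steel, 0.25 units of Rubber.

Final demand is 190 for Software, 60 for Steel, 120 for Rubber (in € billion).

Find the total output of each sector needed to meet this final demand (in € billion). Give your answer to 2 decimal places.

x_1 = 429.42, x_2 = 310.45, x_3 = 331.77

I − A =
  [   0.85    -0.35    -0.20]
  [  -0.40     0.80    -0.05]
  [  -0.30     0.00     0.75]
Cofactors of I−A, C_ij = (−1)^(i+j)·(minor ij) (rows/columns in the sector order above):
  C_11 = (0.80)(0.75) − (-0.05)(0.00) = 0.6000
  C_12 = −[(-0.40)(0.75) − (-0.05)(-0.30)] = 0.3150
  C_13 = (-0.40)(0.00) − (0.80)(-0.30) = 0.2400
  C_21 = −[(-0.35)(0.75) − (-0.20)(0.00)] = 0.2625
  C_22 = (0.85)(0.75) − (-0.20)(-0.30) = 0.5775
  C_23 = −[(0.85)(0.00) − (-0.35)(-0.30)] = 0.1050
  C_31 = (-0.35)(-0.05) − (-0.20)(0.80) = 0.1775
  C_32 = −[(0.85)(-0.05) − (-0.20)(-0.40)] = 0.1225
  C_33 = (0.85)(0.80) − (-0.35)(-0.40) = 0.5400
det(I−A) = Σ_j (I−A)_1j·C_1j = (0.85)(0.6000) + (-0.35)(0.3150) + (-0.20)(0.2400) = 0.35175
adj(I−A) = Cᵀ =
  [ 0.6000   0.2625   0.1775]
  [ 0.3150   0.5775   0.1225]
  [ 0.2400   0.1050   0.5400]
(I − A)⁻¹ = adj(I−A) / det(I−A) ≈
  [   1.7058     0.7463     0.5046]
  [   0.8955     1.6418     0.3483]
  [   0.6823     0.2985     1.5352]
x = (I − A)⁻¹ d = adj(I−A)·d / det(I−A), with det(I−A) = 0.35175:
  x_1 = (0.6000·190 + 0.2625·60 + 0.1775·120) / 0.35175 = 151.05 / 0.35175 ≈ 429.42
  x_2 = (0.3150·190 + 0.5775·60 + 0.1225·120) / 0.35175 = 109.20 / 0.35175 ≈ 310.45
  x_3 = (0.2400·190 + 0.1050·60 + 0.5400·120) / 0.35175 = 116.70 / 0.35175 ≈ 331.77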